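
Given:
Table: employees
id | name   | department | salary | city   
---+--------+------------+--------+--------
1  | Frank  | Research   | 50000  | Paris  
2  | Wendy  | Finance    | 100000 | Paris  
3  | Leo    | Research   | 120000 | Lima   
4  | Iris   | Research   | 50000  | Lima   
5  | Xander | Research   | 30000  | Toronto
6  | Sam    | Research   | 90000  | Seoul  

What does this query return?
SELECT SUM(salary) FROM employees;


SUM(salary) = 50000 + 100000 + 120000 + 50000 + 30000 + 90000 = 440000

440000


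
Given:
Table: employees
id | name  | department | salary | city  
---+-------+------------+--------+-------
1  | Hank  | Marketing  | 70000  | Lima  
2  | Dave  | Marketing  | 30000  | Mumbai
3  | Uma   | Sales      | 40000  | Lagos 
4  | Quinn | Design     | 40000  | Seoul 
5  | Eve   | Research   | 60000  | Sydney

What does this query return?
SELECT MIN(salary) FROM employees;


Salaries: 70000, 30000, 40000, 40000, 60000
MIN = 30000

30000


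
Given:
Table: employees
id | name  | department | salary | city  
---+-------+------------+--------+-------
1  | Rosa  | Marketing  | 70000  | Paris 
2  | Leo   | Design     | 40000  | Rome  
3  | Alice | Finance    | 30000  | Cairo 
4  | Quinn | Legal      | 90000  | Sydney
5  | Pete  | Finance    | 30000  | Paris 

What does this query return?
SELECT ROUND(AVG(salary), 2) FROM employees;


SUM(salary) = 260000
COUNT = 5
ROUND(AVG, 2) = ROUND(260000 / 5, 2) = 52000.0

52000.0


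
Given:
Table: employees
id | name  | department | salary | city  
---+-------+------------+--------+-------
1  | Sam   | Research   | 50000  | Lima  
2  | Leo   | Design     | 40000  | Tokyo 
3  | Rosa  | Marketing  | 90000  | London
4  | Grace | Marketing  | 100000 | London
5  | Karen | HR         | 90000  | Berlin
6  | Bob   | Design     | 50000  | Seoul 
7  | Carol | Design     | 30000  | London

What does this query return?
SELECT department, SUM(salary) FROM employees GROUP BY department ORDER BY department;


Summing salary within each department:
  Design: 40000 + 50000 + 30000 = 120000
  HR: 90000 = 90000
  Marketing: 90000 + 100000 = 190000
  Research: 50000 = 50000


4 groups:
Design, 120000
HR, 90000
Marketing, 190000
Research, 50000


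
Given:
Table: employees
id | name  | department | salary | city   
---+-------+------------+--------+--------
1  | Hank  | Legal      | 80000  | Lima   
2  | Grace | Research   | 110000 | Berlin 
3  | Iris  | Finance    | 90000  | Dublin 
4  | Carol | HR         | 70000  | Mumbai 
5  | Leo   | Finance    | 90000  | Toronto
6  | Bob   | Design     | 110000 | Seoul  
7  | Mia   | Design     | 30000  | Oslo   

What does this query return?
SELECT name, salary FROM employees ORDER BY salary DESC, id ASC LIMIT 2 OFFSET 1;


Sort by salary DESC (id ASC tiebreak), then skip 1 and take 2
Rows 2 through 3

2 rows:
Bob, 110000
Iris, 90000


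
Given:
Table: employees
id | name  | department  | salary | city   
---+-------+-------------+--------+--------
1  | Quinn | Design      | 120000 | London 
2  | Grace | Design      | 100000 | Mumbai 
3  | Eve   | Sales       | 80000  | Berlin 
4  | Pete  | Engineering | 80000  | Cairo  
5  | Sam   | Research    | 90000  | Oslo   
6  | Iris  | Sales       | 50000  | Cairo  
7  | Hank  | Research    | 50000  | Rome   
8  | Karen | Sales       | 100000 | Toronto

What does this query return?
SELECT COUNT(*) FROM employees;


COUNT(*) counts all rows

8


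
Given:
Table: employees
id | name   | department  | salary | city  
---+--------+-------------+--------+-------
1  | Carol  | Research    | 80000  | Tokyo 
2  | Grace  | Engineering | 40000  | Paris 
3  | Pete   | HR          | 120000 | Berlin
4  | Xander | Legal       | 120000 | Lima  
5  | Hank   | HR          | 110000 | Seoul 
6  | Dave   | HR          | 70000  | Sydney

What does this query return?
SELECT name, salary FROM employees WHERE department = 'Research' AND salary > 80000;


Filtering: department = 'Research' AND salary > 80000
Matching: 0 rows

Empty result set (0 rows)


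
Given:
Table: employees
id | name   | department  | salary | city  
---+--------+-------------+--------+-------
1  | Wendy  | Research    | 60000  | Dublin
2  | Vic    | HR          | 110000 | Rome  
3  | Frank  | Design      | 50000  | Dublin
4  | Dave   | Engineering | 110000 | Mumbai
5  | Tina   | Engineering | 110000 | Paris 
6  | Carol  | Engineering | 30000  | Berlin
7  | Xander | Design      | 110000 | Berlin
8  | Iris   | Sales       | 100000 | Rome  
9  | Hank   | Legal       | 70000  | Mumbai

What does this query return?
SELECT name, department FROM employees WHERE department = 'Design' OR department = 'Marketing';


Filtering: department = 'Design' OR 'Marketing'
Matching: 2 rows

2 rows:
Frank, Design
Xander, Design


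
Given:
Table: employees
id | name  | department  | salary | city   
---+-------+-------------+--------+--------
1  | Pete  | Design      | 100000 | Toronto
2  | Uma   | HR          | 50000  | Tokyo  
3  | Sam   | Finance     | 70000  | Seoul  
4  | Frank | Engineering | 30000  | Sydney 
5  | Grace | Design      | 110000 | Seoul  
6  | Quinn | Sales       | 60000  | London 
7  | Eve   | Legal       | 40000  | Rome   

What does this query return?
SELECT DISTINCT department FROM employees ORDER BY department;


All 'department' values (row order): Design, HR, Finance, Engineering, Design, Sales, Legal
Removing duplicates leaves 6 unique value(s).

6 values:
Design
Engineering
Finance
HR
Legal
Sales


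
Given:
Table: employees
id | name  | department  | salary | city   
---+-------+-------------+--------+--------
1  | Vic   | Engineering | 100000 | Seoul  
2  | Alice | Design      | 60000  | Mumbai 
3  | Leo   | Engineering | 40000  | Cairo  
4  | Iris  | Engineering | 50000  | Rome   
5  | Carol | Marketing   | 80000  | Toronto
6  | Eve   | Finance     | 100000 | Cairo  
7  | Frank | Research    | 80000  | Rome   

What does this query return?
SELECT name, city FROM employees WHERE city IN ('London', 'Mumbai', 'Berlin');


Filtering: city IN ('London', 'Mumbai', 'Berlin')
Matching: 1 rows

1 rows:
Alice, Mumbai


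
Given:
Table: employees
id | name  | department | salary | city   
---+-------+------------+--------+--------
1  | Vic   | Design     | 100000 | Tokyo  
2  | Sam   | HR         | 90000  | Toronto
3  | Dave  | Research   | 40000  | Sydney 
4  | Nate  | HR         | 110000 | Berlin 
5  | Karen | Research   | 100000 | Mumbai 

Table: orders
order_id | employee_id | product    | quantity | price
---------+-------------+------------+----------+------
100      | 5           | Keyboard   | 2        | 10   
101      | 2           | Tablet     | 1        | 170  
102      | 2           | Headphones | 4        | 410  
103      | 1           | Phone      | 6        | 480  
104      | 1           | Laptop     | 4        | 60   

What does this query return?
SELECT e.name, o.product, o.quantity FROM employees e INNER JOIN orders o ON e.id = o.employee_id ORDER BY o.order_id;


Joining employees.id = orders.employee_id:
  employee Karen (id=5) -> order Keyboard
  employee Sam (id=2) -> order Tablet
  employee Sam (id=2) -> order Headphones
  employee Vic (id=1) -> order Phone
  employee Vic (id=1) -> order Laptop


5 rows:
Karen, Keyboard, 2
Sam, Tablet, 1
Sam, Headphones, 4
Vic, Phone, 6
Vic, Laptop, 4


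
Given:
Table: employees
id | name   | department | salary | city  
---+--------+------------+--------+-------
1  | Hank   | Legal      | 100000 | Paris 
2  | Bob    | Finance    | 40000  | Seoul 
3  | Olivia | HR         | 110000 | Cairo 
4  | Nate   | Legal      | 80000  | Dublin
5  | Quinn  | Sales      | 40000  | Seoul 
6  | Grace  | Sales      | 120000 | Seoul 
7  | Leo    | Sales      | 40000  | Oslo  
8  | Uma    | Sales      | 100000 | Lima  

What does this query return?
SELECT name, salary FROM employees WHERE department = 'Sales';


Filtering: department = 'Sales'
Matching rows: 4

4 rows:
Quinn, 40000
Grace, 120000
Leo, 40000
Uma, 100000


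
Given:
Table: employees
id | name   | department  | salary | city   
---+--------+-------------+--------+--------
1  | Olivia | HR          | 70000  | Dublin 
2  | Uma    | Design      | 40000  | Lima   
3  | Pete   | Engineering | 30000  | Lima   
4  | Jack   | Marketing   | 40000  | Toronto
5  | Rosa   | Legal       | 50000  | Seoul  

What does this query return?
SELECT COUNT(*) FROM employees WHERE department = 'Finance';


Counting rows where department = 'Finance'


0


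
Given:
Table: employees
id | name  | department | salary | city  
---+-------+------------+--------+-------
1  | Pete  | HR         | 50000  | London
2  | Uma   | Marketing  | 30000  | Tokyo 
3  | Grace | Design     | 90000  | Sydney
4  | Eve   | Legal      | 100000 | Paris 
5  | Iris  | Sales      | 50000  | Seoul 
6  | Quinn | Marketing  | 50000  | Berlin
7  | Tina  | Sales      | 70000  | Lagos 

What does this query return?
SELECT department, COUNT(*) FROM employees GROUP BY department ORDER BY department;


Assigning each row to its department group:
  Pete -> HR
  Uma -> Marketing
  Grace -> Design
  Eve -> Legal
  Iris -> Sales
  Quinn -> Marketing
  Tina -> Sales


5 groups:
Design, 1
HR, 1
Legal, 1
Marketing, 2
Sales, 2


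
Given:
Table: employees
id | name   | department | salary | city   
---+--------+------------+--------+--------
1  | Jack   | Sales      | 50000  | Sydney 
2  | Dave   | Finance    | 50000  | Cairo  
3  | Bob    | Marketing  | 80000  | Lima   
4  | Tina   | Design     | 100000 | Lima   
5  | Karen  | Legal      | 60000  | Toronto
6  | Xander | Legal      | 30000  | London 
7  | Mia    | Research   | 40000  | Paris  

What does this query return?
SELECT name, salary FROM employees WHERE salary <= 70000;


Filtering: salary <= 70000
Matching: 5 rows

5 rows:
Jack, 50000
Dave, 50000
Karen, 60000
Xander, 30000
Mia, 40000


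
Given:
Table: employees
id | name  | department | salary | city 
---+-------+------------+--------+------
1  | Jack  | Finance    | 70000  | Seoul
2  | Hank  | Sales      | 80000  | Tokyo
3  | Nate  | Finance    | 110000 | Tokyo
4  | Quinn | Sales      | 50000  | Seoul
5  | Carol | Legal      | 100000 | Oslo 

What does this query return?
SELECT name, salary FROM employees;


Projecting columns: name, salary

5 rows:
Jack, 70000
Hank, 80000
Nate, 110000
Quinn, 50000
Carol, 100000


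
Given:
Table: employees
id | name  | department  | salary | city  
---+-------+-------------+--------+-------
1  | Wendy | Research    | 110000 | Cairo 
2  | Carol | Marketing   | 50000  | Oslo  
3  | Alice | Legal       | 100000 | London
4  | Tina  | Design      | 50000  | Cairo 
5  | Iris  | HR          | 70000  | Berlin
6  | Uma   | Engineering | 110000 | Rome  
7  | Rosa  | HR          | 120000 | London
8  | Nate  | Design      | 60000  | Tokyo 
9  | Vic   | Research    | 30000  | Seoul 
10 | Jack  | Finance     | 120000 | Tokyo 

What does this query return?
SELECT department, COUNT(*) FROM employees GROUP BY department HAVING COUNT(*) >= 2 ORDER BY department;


Groups with count >= 2:
  Design: 2 -> PASS
  HR: 2 -> PASS
  Research: 2 -> PASS
  Engineering: 1 -> filtered out
  Finance: 1 -> filtered out
  Legal: 1 -> filtered out
  Marketing: 1 -> filtered out


3 groups:
Design, 2
HR, 2
Research, 2


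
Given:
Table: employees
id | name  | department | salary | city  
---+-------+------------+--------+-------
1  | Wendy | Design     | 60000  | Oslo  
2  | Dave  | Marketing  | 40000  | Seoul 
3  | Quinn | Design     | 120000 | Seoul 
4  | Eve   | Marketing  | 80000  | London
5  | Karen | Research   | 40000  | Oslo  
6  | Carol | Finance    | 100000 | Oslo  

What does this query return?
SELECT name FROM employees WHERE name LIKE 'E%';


LIKE 'E%' matches names starting with 'E'
Matching: 1

1 rows:
Eve


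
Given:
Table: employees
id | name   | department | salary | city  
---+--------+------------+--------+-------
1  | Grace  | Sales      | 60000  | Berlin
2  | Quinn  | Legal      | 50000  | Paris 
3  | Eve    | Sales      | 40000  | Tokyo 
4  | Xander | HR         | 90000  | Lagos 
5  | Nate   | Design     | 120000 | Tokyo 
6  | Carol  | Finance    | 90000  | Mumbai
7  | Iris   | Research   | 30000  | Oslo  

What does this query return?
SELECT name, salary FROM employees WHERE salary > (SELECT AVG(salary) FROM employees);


Subquery: AVG(salary) = 68571.43
Filtering: salary > 68571.43
  Xander (90000) -> MATCH
  Nate (120000) -> MATCH
  Carol (90000) -> MATCH


3 rows:
Xander, 90000
Nate, 120000
Carol, 90000


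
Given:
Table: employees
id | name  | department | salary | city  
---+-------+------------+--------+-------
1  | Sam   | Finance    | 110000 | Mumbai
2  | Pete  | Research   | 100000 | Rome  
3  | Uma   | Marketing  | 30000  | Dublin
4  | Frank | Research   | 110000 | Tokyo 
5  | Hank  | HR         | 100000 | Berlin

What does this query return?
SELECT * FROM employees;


SELECT * returns all 5 rows with all columns

5 rows:
1, Sam, Finance, 110000, Mumbai
2, Pete, Research, 100000, Rome
3, Uma, Marketing, 30000, Dublin
4, Frank, Research, 110000, Tokyo
5, Hank, HR, 100000, Berlin


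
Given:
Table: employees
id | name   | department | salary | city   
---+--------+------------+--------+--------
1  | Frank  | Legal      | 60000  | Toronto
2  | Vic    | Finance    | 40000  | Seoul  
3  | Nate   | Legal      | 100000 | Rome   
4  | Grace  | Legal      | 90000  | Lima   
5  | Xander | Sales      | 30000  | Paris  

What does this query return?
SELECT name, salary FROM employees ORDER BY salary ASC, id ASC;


Sorting by salary ASC, then id ASC for ties

5 rows:
Xander, 30000
Vic, 40000
Frank, 60000
Grace, 90000
Nate, 100000


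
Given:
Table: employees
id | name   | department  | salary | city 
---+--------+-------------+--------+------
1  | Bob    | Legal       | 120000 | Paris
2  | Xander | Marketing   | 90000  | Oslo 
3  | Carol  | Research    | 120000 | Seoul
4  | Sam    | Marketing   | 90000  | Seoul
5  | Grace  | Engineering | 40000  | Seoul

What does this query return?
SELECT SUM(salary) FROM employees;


SUM(salary) = 120000 + 90000 + 120000 + 90000 + 40000 = 460000

460000


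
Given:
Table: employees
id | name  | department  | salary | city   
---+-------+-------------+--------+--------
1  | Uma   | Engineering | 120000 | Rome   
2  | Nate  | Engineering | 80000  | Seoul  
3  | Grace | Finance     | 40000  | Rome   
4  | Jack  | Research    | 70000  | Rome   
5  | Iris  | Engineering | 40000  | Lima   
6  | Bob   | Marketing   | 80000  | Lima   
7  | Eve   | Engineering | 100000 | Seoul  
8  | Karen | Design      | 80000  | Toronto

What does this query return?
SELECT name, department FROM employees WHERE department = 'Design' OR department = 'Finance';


Filtering: department = 'Design' OR 'Finance'
Matching: 2 rows

2 rows:
Grace, Finance
Karen, Design


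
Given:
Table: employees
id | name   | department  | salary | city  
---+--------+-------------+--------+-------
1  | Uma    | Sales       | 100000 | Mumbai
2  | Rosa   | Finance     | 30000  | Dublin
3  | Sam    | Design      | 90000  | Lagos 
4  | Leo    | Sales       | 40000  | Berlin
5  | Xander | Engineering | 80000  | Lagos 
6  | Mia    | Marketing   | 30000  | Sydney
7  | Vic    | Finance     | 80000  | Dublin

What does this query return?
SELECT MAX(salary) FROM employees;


Salaries: 100000, 30000, 90000, 40000, 80000, 30000, 80000
MAX = 100000

100000


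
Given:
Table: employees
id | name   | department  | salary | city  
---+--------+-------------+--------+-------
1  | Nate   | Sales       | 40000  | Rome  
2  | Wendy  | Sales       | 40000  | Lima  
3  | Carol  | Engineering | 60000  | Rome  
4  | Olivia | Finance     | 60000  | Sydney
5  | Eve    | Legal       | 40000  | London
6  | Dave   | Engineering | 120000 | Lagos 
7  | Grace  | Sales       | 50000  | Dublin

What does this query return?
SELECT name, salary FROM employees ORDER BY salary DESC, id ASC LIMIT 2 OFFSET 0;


Sort by salary DESC (id ASC tiebreak), then skip 0 and take 2
Rows 1 through 2

2 rows:
Dave, 120000
Carol, 60000


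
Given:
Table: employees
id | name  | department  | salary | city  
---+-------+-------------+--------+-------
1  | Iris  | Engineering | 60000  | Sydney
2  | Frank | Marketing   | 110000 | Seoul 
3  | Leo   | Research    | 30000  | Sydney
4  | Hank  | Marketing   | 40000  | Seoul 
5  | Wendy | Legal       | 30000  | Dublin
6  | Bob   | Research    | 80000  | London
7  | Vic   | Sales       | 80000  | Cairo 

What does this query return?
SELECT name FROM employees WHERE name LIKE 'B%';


LIKE 'B%' matches names starting with 'B'
Matching: 1

1 rows:
Bob


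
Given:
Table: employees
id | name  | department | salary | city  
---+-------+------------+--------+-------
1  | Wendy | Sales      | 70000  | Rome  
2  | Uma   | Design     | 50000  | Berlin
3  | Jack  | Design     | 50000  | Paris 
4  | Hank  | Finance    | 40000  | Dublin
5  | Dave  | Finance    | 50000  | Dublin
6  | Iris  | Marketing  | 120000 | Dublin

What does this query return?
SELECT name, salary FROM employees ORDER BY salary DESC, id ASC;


Sorting by salary DESC, then id ASC for ties

6 rows:
Iris, 120000
Wendy, 70000
Uma, 50000
Jack, 50000
Dave, 50000
Hank, 40000


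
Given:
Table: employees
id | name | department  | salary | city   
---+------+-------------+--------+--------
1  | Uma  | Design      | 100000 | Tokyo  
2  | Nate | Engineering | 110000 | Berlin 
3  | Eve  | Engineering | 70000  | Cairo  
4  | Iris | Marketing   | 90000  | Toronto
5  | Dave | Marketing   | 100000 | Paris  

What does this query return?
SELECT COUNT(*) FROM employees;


COUNT(*) counts all rows

5


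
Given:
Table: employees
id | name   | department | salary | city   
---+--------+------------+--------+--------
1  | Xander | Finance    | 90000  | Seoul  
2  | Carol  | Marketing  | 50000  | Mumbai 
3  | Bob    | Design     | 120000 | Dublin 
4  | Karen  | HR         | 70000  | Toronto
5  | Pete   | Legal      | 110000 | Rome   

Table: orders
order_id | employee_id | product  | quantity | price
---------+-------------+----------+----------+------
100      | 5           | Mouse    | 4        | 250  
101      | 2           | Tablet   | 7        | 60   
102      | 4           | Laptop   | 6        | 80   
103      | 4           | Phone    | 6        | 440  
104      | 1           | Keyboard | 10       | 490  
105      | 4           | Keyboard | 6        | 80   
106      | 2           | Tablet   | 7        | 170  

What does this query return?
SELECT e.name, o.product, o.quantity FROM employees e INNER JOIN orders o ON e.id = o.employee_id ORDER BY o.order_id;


Joining employees.id = orders.employee_id:
  employee Pete (id=5) -> order Mouse
  employee Carol (id=2) -> order Tablet
  employee Karen (id=4) -> order Laptop
  employee Karen (id=4) -> order Phone
  employee Xander (id=1) -> order Keyboard
  employee Karen (id=4) -> order Keyboard
  employee Carol (id=2) -> order Tablet


7 rows:
Pete, Mouse, 4
Carol, Tablet, 7
Karen, Laptop, 6
Karen, Phone, 6
Xander, Keyboard, 10
Karen, Keyboard, 6
Carol, Tablet, 7


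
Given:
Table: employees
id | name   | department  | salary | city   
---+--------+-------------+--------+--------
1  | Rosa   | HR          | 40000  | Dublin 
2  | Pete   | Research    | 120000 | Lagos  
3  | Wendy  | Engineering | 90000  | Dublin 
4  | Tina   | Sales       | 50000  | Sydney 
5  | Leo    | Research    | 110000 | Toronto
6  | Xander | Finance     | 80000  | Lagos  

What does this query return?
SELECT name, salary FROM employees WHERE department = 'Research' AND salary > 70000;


Filtering: department = 'Research' AND salary > 70000
Matching: 2 rows

2 rows:
Pete, 120000
Leo, 110000


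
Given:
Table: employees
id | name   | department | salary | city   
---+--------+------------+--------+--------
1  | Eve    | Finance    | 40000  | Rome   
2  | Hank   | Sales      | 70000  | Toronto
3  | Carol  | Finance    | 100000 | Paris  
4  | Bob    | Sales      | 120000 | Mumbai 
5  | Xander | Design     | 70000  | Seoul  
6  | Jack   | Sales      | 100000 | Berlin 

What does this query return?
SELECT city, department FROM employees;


Projecting columns: city, department

6 rows:
Rome, Finance
Toronto, Sales
Paris, Finance
Mumbai, Sales
Seoul, Design
Berlin, Sales


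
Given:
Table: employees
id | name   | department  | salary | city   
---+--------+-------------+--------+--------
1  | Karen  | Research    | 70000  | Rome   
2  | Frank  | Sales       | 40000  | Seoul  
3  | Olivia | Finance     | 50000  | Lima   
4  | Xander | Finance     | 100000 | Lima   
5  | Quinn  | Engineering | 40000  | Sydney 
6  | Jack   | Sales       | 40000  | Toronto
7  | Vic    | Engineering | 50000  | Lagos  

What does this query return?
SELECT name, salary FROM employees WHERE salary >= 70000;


Filtering: salary >= 70000
Matching: 2 rows

2 rows:
Karen, 70000
Xander, 100000


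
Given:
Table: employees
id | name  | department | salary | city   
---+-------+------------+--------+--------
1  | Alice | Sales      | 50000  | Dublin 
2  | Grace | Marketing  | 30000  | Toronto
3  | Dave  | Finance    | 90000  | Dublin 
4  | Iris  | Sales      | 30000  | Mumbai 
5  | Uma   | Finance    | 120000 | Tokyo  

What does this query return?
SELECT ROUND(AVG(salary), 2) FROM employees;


SUM(salary) = 320000
COUNT = 5
ROUND(AVG, 2) = ROUND(320000 / 5, 2) = 64000.0

64000.0


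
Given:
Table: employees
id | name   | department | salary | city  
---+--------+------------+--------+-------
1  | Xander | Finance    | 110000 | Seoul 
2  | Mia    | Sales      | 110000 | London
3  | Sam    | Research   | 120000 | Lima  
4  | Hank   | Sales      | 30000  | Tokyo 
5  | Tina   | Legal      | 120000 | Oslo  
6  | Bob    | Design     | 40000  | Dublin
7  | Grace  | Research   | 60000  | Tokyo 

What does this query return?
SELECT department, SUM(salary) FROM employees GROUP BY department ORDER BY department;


Summing salary within each department:
  Design: 40000 = 40000
  Finance: 110000 = 110000
  Legal: 120000 = 120000
  Research: 120000 + 60000 = 180000
  Sales: 110000 + 30000 = 140000


5 groups:
Design, 40000
Finance, 110000
Legal, 120000
Research, 180000
Sales, 140000


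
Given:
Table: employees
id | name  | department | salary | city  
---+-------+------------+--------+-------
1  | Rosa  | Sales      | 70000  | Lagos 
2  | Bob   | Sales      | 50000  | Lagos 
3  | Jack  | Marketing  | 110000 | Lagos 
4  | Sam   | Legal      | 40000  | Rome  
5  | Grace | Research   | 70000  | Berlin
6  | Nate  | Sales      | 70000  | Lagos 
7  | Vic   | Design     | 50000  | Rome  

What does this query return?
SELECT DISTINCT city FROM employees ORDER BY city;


All 'city' values (row order): Lagos, Lagos, Lagos, Rome, Berlin, Lagos, Rome
Removing duplicates leaves 3 unique value(s).

3 values:
Berlin
Lagos
Rome


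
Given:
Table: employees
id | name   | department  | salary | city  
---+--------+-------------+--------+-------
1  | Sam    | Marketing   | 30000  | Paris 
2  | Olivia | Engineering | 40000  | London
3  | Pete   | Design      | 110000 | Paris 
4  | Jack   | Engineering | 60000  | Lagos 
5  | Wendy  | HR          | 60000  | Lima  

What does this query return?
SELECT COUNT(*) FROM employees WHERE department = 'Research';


Counting rows where department = 'Research'


0


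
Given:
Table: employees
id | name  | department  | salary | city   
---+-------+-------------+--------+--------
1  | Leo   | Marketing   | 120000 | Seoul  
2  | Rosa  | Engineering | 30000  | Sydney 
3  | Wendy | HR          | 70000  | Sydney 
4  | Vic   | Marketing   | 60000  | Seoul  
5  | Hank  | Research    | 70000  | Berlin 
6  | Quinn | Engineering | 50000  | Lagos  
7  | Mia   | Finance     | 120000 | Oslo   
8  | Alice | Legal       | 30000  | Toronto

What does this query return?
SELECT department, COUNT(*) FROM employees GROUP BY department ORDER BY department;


Assigning each row to its department group:
  Leo -> Marketing
  Rosa -> Engineering
  Wendy -> HR
  Vic -> Marketing
  Hank -> Research
  Quinn -> Engineering
  Mia -> Finance
  Alice -> Legal


6 groups:
Engineering, 2
Finance, 1
HR, 1
Legal, 1
Marketing, 2
Research, 1


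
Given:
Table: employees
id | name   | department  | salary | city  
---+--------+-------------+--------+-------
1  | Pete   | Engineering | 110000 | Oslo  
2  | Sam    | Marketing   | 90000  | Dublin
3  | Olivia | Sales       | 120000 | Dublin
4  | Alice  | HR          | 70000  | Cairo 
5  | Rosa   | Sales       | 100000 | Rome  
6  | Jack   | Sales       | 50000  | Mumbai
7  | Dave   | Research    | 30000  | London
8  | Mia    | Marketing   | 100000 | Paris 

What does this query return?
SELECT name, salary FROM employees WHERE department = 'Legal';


Filtering: department = 'Legal'
Matching rows: 0

Empty result set (0 rows)


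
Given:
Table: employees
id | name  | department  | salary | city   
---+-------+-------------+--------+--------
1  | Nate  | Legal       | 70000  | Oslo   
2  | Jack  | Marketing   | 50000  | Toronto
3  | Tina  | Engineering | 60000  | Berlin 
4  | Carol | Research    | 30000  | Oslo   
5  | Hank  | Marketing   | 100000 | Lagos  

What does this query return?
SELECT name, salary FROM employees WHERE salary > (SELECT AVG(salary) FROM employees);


Subquery: AVG(salary) = 62000.0
Filtering: salary > 62000.0
  Nate (70000) -> MATCH
  Hank (100000) -> MATCH


2 rows:
Nate, 70000
Hank, 100000


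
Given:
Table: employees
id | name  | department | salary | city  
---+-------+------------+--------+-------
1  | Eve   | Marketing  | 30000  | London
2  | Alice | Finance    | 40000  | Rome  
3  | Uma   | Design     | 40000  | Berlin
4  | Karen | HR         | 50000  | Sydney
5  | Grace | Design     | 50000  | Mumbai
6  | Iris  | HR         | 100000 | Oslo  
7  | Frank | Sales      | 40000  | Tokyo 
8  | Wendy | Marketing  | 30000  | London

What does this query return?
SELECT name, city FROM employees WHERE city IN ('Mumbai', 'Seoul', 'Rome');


Filtering: city IN ('Mumbai', 'Seoul', 'Rome')
Matching: 2 rows

2 rows:
Alice, Rome
Grace, Mumbai


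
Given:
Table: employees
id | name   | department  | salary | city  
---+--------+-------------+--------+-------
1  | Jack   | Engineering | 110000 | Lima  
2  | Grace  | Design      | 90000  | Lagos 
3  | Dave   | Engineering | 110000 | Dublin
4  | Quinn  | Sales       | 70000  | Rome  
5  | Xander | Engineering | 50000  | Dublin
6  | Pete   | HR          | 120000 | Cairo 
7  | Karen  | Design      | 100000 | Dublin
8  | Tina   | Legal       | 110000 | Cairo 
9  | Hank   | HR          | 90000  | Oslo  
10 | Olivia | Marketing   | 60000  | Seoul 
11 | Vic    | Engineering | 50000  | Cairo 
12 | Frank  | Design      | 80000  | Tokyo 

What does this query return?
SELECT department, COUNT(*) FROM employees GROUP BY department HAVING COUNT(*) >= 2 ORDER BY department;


Groups with count >= 2:
  Design: 3 -> PASS
  Engineering: 4 -> PASS
  HR: 2 -> PASS
  Legal: 1 -> filtered out
  Marketing: 1 -> filtered out
  Sales: 1 -> filtered out


3 groups:
Design, 3
Engineering, 4
HR, 2


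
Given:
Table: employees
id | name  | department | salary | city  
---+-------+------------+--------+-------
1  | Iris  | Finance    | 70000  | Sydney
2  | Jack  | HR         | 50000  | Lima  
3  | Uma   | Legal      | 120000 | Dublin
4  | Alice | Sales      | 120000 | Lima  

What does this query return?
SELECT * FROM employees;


SELECT * returns all 4 rows with all columns

4 rows:
1, Iris, Finance, 70000, Sydney
2, Jack, HR, 50000, Lima
3, Uma, Legal, 120000, Dublin
4, Alice, Sales, 120000, Lima


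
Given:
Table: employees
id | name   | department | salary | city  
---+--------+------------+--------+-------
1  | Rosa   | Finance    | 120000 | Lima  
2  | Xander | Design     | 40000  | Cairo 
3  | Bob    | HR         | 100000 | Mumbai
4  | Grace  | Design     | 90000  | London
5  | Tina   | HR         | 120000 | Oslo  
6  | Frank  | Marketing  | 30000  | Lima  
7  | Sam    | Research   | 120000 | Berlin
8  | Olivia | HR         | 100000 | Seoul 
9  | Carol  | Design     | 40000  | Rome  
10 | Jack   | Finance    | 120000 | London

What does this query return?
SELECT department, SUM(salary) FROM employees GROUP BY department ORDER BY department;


Summing salary within each department:
  Design: 40000 + 90000 + 40000 = 170000
  Finance: 120000 + 120000 = 240000
  HR: 100000 + 120000 + 100000 = 320000
  Marketing: 30000 = 30000
  Research: 120000 = 120000


5 groups:
Design, 170000
Finance, 240000
HR, 320000
Marketing, 30000
Research, 120000


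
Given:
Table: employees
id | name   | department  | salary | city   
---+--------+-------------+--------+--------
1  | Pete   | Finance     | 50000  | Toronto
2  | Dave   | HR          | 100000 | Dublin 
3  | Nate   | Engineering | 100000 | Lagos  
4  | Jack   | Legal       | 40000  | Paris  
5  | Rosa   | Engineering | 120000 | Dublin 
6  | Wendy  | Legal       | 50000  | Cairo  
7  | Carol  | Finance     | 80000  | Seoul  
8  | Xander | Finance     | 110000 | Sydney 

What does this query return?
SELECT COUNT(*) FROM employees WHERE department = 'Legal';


Counting rows where department = 'Legal'
  Jack -> MATCH
  Wendy -> MATCH


2


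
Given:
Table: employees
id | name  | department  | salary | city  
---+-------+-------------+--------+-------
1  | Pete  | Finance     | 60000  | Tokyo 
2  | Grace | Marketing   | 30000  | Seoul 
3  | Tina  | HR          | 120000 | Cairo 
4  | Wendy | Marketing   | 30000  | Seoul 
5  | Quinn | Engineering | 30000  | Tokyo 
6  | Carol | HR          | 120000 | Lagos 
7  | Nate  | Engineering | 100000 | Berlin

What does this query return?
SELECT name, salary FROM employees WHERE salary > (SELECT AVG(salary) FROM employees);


Subquery: AVG(salary) = 70000.0
Filtering: salary > 70000.0
  Tina (120000) -> MATCH
  Carol (120000) -> MATCH
  Nate (100000) -> MATCH


3 rows:
Tina, 120000
Carol, 120000
Nate, 100000


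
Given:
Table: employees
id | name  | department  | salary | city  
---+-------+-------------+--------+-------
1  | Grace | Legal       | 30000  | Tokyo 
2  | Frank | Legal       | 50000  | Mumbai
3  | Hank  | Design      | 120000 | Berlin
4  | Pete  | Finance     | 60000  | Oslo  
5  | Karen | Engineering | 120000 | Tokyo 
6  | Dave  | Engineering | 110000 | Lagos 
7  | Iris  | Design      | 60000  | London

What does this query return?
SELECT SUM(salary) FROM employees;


SUM(salary) = 30000 + 50000 + 120000 + 60000 + 120000 + 110000 + 60000 = 550000

550000


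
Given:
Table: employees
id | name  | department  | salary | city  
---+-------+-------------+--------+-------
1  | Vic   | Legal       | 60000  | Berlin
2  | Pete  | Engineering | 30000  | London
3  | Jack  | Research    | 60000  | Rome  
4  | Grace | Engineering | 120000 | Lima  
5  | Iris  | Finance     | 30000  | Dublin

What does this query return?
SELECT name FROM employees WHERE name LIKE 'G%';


LIKE 'G%' matches names starting with 'G'
Matching: 1

1 rows:
Grace


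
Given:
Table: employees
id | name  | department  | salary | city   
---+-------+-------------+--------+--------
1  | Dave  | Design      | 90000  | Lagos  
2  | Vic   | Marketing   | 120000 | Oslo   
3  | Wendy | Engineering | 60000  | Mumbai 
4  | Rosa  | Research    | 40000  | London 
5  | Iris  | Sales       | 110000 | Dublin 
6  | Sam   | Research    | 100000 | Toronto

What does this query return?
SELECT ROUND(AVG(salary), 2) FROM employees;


SUM(salary) = 520000
COUNT = 6
ROUND(AVG, 2) = ROUND(520000 / 6, 2) = 86666.67

86666.67


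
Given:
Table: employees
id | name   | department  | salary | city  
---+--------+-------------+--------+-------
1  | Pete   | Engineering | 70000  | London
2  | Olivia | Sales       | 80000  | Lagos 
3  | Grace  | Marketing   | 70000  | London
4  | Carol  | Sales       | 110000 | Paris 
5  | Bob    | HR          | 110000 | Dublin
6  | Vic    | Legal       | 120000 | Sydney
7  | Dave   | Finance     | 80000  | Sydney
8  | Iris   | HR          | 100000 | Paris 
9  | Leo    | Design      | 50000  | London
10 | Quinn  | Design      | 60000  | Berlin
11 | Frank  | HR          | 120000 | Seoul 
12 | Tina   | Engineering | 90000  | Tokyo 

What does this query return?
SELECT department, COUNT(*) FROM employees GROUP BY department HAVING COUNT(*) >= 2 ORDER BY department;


Groups with count >= 2:
  Design: 2 -> PASS
  Engineering: 2 -> PASS
  HR: 3 -> PASS
  Sales: 2 -> PASS
  Finance: 1 -> filtered out
  Legal: 1 -> filtered out
  Marketing: 1 -> filtered out


4 groups:
Design, 2
Engineering, 2
HR, 3
Sales, 2


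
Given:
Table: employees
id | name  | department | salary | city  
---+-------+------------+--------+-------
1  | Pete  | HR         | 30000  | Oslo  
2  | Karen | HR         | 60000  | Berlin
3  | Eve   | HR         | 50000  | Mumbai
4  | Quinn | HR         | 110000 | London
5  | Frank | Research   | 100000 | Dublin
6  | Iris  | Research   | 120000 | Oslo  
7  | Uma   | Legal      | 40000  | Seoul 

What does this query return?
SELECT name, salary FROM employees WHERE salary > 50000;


Filtering: salary > 50000
Matching: 4 rows

4 rows:
Karen, 60000
Quinn, 110000
Frank, 100000
Iris, 120000


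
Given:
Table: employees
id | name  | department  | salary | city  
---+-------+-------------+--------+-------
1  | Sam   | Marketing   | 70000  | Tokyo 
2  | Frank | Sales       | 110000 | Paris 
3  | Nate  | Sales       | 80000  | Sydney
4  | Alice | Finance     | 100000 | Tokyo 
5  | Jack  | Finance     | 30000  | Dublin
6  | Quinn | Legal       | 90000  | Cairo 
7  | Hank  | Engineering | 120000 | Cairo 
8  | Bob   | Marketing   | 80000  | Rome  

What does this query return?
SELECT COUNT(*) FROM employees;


COUNT(*) counts all rows

8


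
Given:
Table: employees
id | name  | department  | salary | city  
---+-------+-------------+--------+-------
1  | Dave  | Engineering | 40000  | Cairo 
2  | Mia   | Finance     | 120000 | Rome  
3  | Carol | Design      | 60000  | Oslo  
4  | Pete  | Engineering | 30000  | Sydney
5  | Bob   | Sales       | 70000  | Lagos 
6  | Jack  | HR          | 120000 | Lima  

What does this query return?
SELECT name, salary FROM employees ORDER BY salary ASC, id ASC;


Sorting by salary ASC, then id ASC for ties

6 rows:
Pete, 30000
Dave, 40000
Carol, 60000
Bob, 70000
Mia, 120000
Jack, 120000


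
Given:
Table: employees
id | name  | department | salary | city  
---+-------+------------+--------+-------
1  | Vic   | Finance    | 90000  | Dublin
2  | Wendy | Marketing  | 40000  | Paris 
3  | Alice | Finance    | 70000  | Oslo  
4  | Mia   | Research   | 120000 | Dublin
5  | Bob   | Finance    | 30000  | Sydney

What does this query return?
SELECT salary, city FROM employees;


Projecting columns: salary, city

5 rows:
90000, Dublin
40000, Paris
70000, Oslo
120000, Dublin
30000, Sydney


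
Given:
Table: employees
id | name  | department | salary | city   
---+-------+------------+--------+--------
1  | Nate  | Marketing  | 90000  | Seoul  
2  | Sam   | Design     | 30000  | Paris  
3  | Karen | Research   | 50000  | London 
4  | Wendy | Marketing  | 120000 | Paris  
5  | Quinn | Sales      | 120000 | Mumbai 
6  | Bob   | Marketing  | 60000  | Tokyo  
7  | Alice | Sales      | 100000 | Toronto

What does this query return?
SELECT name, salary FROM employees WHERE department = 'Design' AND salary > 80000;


Filtering: department = 'Design' AND salary > 80000
Matching: 0 rows

Empty result set (0 rows)


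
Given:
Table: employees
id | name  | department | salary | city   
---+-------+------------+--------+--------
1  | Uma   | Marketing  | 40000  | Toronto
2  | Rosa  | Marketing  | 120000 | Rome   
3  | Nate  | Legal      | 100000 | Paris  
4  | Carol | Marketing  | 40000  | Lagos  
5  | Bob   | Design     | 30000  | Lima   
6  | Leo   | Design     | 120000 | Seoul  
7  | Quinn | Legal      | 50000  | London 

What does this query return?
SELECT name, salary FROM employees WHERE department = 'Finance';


Filtering: department = 'Finance'
Matching rows: 0

Empty result set (0 rows)


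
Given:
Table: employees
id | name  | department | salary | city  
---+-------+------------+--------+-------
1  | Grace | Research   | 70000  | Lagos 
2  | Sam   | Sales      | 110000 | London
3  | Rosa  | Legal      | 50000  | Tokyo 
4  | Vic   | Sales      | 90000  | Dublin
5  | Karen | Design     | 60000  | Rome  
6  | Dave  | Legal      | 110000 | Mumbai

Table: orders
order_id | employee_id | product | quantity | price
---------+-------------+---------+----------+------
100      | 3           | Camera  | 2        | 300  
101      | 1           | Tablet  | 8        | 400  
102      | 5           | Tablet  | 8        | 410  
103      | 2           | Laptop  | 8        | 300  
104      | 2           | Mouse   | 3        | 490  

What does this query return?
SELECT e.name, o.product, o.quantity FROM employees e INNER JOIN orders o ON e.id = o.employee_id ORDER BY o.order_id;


Joining employees.id = orders.employee_id:
  employee Rosa (id=3) -> order Camera
  employee Grace (id=1) -> order Tablet
  employee Karen (id=5) -> order Tablet
  employee Sam (id=2) -> order Laptop
  employee Sam (id=2) -> order Mouse


5 rows:
Rosa, Camera, 2
Grace, Tablet, 8
Karen, Tablet, 8
Sam, Laptop, 8
Sam, Mouse, 3


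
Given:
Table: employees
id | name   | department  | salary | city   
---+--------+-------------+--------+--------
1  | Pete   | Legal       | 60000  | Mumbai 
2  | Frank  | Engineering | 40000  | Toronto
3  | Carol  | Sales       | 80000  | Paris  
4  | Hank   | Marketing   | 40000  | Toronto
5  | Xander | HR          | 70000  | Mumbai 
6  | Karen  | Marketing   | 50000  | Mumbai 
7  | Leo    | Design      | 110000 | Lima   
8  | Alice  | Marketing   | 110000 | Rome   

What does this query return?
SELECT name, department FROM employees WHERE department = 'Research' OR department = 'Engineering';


Filtering: department = 'Research' OR 'Engineering'
Matching: 1 rows

1 rows:
Frank, Engineering


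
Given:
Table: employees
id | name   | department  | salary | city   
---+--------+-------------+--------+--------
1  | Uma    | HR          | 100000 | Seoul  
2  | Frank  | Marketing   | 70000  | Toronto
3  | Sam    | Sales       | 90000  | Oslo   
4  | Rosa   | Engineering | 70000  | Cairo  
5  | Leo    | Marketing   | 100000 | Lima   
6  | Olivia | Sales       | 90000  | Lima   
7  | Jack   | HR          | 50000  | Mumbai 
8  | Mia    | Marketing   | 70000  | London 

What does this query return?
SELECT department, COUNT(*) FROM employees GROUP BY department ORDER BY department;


Assigning each row to its department group:
  Uma -> HR
  Frank -> Marketing
  Sam -> Sales
  Rosa -> Engineering
  Leo -> Marketing
  Olivia -> Sales
  Jack -> HR
  Mia -> Marketing


4 groups:
Engineering, 1
HR, 2
Marketing, 3
Sales, 2


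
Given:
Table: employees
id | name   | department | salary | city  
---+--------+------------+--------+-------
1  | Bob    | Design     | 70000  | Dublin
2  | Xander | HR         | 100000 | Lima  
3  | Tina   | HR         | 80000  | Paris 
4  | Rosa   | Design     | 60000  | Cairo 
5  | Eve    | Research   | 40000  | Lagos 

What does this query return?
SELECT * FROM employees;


SELECT * returns all 5 rows with all columns

5 rows:
1, Bob, Design, 70000, Dublin
2, Xander, HR, 100000, Lima
3, Tina, HR, 80000, Paris
4, Rosa, Design, 60000, Cairo
5, Eve, Research, 40000, Lagos


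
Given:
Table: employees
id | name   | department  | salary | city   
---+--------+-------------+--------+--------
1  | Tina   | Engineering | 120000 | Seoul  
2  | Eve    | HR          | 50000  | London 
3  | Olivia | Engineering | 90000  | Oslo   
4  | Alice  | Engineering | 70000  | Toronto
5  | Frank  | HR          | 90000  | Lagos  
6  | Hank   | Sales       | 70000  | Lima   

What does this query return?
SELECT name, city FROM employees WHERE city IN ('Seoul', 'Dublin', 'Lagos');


Filtering: city IN ('Seoul', 'Dublin', 'Lagos')
Matching: 2 rows

2 rows:
Tina, Seoul
Frank, Lagos


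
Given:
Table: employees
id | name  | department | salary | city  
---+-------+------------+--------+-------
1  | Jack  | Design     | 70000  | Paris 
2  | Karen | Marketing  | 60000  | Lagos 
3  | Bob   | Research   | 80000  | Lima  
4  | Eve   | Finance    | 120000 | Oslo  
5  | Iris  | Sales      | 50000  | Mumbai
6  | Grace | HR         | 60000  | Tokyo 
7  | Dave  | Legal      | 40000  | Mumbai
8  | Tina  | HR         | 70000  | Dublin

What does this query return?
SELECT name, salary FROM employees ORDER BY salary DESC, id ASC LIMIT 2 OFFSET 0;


Sort by salary DESC (id ASC tiebreak), then skip 0 and take 2
Rows 1 through 2

2 rows:
Eve, 120000
Bob, 80000
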